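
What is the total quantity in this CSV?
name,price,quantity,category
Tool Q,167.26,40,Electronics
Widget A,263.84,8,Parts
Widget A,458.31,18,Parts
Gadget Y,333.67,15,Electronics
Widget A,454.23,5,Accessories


Computing total quantity:
Values: [40, 8, 18, 15, 5]
Sum = 86

86


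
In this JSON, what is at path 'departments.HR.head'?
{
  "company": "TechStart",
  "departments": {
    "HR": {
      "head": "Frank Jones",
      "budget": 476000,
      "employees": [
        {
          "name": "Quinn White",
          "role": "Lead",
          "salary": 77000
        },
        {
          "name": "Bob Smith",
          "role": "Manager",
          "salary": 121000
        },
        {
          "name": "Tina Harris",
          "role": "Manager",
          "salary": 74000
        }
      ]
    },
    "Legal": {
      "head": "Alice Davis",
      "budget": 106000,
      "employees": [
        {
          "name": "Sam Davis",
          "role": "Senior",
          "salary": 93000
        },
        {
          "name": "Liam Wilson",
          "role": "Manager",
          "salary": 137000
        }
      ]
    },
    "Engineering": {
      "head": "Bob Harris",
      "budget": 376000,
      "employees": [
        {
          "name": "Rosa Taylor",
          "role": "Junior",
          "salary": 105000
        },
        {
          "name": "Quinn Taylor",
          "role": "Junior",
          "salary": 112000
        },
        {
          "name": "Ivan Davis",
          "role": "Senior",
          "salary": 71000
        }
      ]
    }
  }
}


Path: departments.HR.head

Navigate:
  -> departments
  -> HR
  -> head = 'Frank Jones'

Frank Jones


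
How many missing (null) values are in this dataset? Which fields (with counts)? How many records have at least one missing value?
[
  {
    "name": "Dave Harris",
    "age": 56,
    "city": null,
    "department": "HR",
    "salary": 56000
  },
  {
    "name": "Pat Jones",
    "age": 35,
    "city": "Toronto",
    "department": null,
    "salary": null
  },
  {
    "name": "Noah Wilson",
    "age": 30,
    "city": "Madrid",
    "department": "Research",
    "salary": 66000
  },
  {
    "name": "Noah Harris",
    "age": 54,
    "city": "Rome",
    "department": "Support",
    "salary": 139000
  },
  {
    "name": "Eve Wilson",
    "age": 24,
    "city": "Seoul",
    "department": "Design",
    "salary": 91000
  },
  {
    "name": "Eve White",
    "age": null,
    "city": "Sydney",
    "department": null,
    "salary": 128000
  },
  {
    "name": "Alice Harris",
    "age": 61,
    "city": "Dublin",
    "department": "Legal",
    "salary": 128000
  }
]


Checking for missing (null) values in 7 records:

  Dave Harris: city
  Pat Jones: department, salary
  Noah Wilson: complete
  Noah Harris: complete
  Eve Wilson: complete
  Eve White: age, department
  Alice Harris: complete

Per field:
  name: 0 missing
  age: 1 missing
  city: 1 missing
  department: 2 missing
  salary: 1 missing

Total missing values: 5
Records with any missing: 3

5 missing values (age: 1, city: 1, department: 2, salary: 1); 3 incomplete records


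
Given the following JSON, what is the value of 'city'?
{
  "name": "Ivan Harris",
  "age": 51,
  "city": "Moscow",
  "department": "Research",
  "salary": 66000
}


Looking up field 'city'
Value: Moscow

Moscow


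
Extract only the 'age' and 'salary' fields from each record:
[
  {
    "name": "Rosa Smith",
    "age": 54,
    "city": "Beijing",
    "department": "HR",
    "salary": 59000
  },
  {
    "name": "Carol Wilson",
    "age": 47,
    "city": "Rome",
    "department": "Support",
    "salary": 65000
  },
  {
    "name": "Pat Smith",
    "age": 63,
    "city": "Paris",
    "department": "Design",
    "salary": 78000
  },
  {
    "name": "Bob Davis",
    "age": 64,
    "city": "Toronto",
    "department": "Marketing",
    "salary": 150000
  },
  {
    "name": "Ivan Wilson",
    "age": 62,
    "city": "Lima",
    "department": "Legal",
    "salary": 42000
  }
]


Original: 5 records with fields: name, age, city, department, salary
Keep: ['age', 'salary']
Drop: ['name', 'city', 'department']
Result: 5 records, 2 fields each

[
  {
    "age": 54,
    "salary": 59000
  },
  {
    "age": 47,
    "salary": 65000
  },
  {
    "age": 63,
    "salary": 78000
  },
  {
    "age": 64,
    "salary": 150000
  },
  {
    "age": 62,
    "salary": 42000
  }
]


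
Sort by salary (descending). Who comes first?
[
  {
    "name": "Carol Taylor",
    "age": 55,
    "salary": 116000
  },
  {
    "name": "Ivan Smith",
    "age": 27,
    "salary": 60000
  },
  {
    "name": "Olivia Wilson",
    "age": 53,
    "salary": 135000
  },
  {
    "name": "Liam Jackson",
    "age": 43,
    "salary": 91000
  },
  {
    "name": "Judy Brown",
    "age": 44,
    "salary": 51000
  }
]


Sort by: salary (descending)

Sorted order:
  1. Olivia Wilson (salary = 135000)
  2. Carol Taylor (salary = 116000)
  3. Liam Jackson (salary = 91000)
  4. Ivan Smith (salary = 60000)
  5. Judy Brown (salary = 51000)

First: Olivia Wilson

Olivia Wilson


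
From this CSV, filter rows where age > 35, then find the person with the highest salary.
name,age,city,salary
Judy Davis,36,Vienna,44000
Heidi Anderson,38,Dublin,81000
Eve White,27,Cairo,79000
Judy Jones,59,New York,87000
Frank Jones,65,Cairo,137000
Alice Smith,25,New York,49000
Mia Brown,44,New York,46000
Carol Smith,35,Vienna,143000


Filter: age > 35
Sort by: salary (descending)

Filtered records (5):
  Frank Jones, age 65, salary $137000
  Judy Jones, age 59, salary $87000
  Heidi Anderson, age 38, salary $81000
  Mia Brown, age 44, salary $46000
  Judy Davis, age 36, salary $44000

Highest salary: Frank Jones ($137000)

Frank Jones


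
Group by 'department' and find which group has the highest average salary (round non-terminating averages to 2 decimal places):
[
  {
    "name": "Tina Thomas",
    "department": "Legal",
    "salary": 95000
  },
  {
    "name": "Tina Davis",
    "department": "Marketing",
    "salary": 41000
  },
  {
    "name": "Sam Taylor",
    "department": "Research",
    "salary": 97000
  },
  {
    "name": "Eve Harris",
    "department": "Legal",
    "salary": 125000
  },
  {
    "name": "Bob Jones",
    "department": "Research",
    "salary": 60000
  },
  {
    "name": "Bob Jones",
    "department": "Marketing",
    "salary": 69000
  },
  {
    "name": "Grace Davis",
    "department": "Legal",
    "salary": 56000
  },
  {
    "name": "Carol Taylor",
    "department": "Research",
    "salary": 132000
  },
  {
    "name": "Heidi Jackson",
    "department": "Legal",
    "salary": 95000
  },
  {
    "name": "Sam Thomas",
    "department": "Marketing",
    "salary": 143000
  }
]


Group by: department

Groups:
  Legal: 4 people, avg salary = 371000/4 = $92750
  Marketing: 3 people, avg salary = 253000/3 ≈ $84333.33
  Research: 3 people, avg salary = 289000/3 ≈ $96333.33

Highest average salary: Research (≈$96333.33)

Research (≈$96333.33)


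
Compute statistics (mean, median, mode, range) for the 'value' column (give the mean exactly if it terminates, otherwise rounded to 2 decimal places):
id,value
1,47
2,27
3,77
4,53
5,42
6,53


Data: [47, 27, 77, 53, 42, 53]
Count: 6
Sum: 299
Mean: 299/6 ≈ 49.83 (rounded to 2 decimal places)
Sorted: [27, 42, 47, 53, 53, 77]
Median: 50.0
Mode: 53 (2 times)
Range: 77 - 27 = 50
Min: 27, Max: 77

mean≈49.83, median=50.0, mode=53, range=50


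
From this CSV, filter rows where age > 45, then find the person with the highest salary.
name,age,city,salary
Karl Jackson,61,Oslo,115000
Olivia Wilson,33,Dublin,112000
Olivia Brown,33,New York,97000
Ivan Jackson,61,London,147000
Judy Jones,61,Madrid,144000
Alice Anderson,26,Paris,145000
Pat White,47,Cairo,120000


Filter: age > 45
Sort by: salary (descending)

Filtered records (4):
  Ivan Jackson, age 61, salary $147000
  Judy Jones, age 61, salary $144000
  Pat White, age 47, salary $120000
  Karl Jackson, age 61, salary $115000

Highest salary: Ivan Jackson ($147000)

Ivan Jackson


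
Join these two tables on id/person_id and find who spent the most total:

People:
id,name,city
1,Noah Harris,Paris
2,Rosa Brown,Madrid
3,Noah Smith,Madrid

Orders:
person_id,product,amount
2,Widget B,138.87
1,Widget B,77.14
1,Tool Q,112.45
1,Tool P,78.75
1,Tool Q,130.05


Join on: people.id = orders.person_id

Joined rows:
  Rosa Brown (Madrid) bought Widget B for $138.87
  Noah Harris (Paris) bought Widget B for $77.14
  Noah Harris (Paris) bought Tool Q for $112.45
  Noah Harris (Paris) bought Tool P for $78.75
  Noah Harris (Paris) bought Tool Q for $130.05

Total per person:
  Noah Harris: $398.39
  Rosa Brown: $138.87

Top spender: Noah Harris ($398.39)

Noah Harris ($398.39)


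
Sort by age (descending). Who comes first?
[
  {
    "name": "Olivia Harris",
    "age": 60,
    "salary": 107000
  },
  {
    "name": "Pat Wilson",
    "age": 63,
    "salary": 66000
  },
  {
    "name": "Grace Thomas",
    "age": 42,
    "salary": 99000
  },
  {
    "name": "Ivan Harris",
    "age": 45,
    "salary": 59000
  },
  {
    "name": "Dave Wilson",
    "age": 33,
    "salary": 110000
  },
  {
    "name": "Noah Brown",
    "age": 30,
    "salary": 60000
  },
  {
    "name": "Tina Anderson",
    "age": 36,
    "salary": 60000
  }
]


Sort by: age (descending)

Sorted order:
  1. Pat Wilson (age = 63)
  2. Olivia Harris (age = 60)
  3. Ivan Harris (age = 45)
  4. Grace Thomas (age = 42)
  5. Tina Anderson (age = 36)
  6. Dave Wilson (age = 33)
  7. Noah Brown (age = 30)

First: Pat Wilson

Pat Wilson


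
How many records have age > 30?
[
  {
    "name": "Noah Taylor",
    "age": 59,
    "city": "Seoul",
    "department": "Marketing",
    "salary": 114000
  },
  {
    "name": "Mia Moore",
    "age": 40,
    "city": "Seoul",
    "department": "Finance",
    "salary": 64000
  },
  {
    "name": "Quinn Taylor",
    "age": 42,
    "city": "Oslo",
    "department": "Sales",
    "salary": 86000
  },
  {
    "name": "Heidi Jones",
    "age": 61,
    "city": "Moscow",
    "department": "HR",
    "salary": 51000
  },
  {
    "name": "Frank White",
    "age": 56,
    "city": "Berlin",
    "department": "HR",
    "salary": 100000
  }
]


Data: 5 records
Condition: age > 30

Checking each record:
  Noah Taylor: 59 MATCH
  Mia Moore: 40 MATCH
  Quinn Taylor: 42 MATCH
  Heidi Jones: 61 MATCH
  Frank White: 56 MATCH

Count: 5

5


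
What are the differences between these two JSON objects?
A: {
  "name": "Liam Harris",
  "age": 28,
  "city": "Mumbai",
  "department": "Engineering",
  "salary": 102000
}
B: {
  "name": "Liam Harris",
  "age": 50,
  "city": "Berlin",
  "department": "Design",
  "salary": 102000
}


Comparing each field (in key order):
  name: same
  age: DIFFERENT
  city: DIFFERENT
  department: DIFFERENT
  salary: same
Differences:
  age: 28 -> 50
  city: Mumbai -> Berlin
  department: Engineering -> Design

3 field(s) changed

3 changes: age, city, department


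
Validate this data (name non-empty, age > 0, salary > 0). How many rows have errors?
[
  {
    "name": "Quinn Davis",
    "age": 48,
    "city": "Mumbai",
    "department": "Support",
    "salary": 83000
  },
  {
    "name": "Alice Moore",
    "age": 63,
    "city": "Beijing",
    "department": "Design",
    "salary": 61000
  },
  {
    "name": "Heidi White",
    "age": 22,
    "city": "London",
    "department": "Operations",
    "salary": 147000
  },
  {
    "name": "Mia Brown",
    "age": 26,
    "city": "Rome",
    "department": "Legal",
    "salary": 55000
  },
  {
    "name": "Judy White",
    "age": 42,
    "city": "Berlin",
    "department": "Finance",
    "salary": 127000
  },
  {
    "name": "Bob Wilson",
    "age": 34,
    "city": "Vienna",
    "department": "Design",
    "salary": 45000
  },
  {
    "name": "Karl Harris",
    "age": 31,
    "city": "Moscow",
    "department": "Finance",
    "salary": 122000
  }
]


Validating 7 records:
Rules: name non-empty, age > 0, salary > 0

  Row 1 (Quinn Davis): OK
  Row 2 (Alice Moore): OK
  Row 3 (Heidi White): OK
  Row 4 (Mia Brown): OK
  Row 5 (Judy White): OK
  Row 6 (Bob Wilson): OK
  Row 7 (Karl Harris): OK

Total errors: 0

0 errors


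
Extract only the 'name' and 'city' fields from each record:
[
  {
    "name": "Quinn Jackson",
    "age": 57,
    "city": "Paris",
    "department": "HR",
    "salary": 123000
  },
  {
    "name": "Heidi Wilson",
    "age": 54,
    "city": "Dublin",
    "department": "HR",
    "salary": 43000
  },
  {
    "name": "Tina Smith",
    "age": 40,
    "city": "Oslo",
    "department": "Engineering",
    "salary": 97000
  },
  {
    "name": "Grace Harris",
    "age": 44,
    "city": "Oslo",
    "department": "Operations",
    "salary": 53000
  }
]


Original: 4 records with fields: name, age, city, department, salary
Keep: ['name', 'city']
Drop: ['age', 'department', 'salary']
Result: 4 records, 2 fields each

[
  {
    "name": "Quinn Jackson",
    "city": "Paris"
  },
  {
    "name": "Heidi Wilson",
    "city": "Dublin"
  },
  {
    "name": "Tina Smith",
    "city": "Oslo"
  },
  {
    "name": "Grace Harris",
    "city": "Oslo"
  }
]


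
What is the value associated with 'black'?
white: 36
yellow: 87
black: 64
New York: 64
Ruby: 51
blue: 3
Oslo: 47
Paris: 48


Looking up key 'black'
Value: 64

64


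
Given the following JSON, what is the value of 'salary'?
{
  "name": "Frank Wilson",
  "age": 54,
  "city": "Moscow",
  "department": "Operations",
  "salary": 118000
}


Looking up field 'salary'
Value: 118000

118000


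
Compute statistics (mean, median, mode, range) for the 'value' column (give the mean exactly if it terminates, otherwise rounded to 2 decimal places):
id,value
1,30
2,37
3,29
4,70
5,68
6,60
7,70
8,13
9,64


Data: [30, 37, 29, 70, 68, 60, 70, 13, 64]
Count: 9
Sum: 441
Mean: 441/9 = 49
Sorted: [13, 29, 30, 37, 60, 64, 68, 70, 70]
Median: 60.0
Mode: 70 (2 times)
Range: 70 - 13 = 57
Min: 13, Max: 70

mean=49, median=60.0, mode=70, range=57


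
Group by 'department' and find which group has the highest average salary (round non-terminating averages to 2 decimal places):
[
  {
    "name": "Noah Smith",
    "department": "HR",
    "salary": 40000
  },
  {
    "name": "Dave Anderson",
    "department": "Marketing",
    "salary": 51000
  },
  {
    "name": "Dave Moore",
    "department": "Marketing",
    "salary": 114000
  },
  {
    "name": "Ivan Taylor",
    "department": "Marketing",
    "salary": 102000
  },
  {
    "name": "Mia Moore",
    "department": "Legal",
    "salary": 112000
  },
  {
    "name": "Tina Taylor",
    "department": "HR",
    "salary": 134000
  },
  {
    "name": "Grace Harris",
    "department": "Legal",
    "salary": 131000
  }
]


Group by: department

Groups:
  HR: 2 people, avg salary = 174000/2 = $87000
  Legal: 2 people, avg salary = 243000/2 = $121500
  Marketing: 3 people, avg salary = 267000/3 = $89000

Highest average salary: Legal ($121500)

Legal ($121500)


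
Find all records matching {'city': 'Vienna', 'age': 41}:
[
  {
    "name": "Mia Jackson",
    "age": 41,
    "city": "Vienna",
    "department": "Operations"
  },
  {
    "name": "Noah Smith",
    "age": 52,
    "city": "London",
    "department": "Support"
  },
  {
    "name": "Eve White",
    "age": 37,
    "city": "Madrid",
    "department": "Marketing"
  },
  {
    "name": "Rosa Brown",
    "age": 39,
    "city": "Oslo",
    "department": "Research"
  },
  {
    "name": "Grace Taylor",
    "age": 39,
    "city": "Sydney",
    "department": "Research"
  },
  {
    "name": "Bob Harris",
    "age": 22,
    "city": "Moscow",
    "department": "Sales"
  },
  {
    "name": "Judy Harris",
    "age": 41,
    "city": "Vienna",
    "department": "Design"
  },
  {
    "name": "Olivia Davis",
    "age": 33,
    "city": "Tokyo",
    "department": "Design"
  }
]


Search criteria: {'city': 'Vienna', 'age': 41}

Checking 8 records:
  Mia Jackson: {city: Vienna, age: 41} <-- MATCH
  Noah Smith: {city: London, age: 52}
  Eve White: {city: Madrid, age: 37}
  Rosa Brown: {city: Oslo, age: 39}
  Grace Taylor: {city: Sydney, age: 39}
  Bob Harris: {city: Moscow, age: 22}
  Judy Harris: {city: Vienna, age: 41} <-- MATCH
  Olivia Davis: {city: Tokyo, age: 33}

Matches: ["Mia Jackson", "Judy Harris"]

["Mia Jackson", "Judy Harris"]


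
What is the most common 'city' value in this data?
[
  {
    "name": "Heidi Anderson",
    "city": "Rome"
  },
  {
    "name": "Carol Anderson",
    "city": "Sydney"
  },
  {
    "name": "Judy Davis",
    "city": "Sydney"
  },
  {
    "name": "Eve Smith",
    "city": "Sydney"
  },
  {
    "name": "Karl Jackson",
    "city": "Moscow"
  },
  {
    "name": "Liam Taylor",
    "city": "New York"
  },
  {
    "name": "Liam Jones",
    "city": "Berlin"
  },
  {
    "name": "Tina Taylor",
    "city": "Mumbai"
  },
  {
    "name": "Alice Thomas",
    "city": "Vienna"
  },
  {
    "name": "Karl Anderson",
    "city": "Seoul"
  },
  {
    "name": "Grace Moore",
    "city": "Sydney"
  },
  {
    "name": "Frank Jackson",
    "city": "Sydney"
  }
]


Counting 'city' values across 12 records:

  Sydney: 5 #####
  Rome: 1 #
  Moscow: 1 #
  New York: 1 #
  Berlin: 1 #
  Mumbai: 1 #
  Vienna: 1 #
  Seoul: 1 #

Most common: Sydney (5 times)

Sydney (5 times)


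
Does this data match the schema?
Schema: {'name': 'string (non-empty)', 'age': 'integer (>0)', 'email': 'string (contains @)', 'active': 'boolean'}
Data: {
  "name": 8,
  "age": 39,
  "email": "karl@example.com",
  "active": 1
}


Validating each field against schema:
  name: FAIL (8 is not a string)
  age: OK (positive integer)
  email: OK (string with @)
  active: FAIL (1 is not a boolean)

Result: INVALID (2 errors: name, active)

INVALID (2 errors: name, active)


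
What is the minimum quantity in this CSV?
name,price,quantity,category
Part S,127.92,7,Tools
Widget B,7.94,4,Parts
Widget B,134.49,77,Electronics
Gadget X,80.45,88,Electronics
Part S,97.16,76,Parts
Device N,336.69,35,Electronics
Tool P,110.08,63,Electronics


Computing minimum quantity:
Values: [7, 4, 77, 88, 76, 35, 63]
Min = 4

4


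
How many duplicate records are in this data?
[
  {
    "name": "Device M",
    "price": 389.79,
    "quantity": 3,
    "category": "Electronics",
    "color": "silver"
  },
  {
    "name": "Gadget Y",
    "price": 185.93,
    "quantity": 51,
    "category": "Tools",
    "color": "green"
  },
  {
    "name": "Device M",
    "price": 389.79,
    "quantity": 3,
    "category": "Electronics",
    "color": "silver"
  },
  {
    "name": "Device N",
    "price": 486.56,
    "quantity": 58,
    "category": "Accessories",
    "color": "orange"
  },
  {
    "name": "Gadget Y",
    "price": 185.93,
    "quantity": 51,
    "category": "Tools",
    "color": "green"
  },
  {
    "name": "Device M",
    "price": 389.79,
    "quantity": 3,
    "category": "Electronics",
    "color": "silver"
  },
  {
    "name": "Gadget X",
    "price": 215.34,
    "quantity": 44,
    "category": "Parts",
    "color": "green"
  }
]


Checking 7 records for duplicates:

  Row 1: Device M ($389.79, qty 3)
  Row 2: Gadget Y ($185.93, qty 51)
  Row 3: Device M ($389.79, qty 3) <-- DUPLICATE
  Row 4: Device N ($486.56, qty 58)
  Row 5: Gadget Y ($185.93, qty 51) <-- DUPLICATE
  Row 6: Device M ($389.79, qty 3) <-- DUPLICATE
  Row 7: Gadget X ($215.34, qty 44)

Duplicates found: 3
Unique records: 4

3 duplicates, 4 unique


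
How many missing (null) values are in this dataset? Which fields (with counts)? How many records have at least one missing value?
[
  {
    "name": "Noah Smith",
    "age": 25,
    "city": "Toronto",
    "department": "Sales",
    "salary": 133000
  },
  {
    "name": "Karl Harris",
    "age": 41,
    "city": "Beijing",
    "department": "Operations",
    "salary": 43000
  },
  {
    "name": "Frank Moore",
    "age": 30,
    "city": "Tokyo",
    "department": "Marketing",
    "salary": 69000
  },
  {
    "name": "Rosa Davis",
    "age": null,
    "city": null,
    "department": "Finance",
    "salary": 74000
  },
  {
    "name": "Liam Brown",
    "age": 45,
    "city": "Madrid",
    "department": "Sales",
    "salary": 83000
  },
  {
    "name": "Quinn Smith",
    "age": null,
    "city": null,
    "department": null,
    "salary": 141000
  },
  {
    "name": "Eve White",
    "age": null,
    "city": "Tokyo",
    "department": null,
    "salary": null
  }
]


Checking for missing (null) values in 7 records:

  Noah Smith: complete
  Karl Harris: complete
  Frank Moore: complete
  Rosa Davis: age, city
  Liam Brown: complete
  Quinn Smith: age, city, department
  Eve White: age, department, salary

Per field:
  name: 0 missing
  age: 3 missing
  city: 2 missing
  department: 2 missing
  salary: 1 missing

Total missing values: 8
Records with any missing: 3

8 missing values (age: 3, city: 2, department: 2, salary: 1); 3 incomplete records


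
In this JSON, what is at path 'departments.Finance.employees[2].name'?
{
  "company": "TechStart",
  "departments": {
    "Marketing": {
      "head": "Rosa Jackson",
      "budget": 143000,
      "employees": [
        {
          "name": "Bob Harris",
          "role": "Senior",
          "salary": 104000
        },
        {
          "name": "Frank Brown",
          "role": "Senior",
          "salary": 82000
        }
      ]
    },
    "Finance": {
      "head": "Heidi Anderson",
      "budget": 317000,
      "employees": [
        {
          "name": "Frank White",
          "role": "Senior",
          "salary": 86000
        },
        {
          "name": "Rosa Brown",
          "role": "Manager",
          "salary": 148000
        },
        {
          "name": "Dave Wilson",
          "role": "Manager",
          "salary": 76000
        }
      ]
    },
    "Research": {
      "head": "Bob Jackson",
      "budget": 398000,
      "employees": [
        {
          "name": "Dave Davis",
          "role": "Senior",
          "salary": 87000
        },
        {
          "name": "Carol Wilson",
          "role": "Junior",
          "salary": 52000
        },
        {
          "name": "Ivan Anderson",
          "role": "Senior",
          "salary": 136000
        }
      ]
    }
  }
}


Path: departments.Finance.employees[2].name

Navigate:
  -> departments
  -> Finance
  -> employees[2].name = 'Dave Wilson'

Dave Wilson


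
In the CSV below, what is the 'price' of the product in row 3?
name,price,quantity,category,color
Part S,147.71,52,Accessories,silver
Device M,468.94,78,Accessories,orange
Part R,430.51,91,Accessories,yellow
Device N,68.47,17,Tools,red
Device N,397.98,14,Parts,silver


Query: Row 3 ('Part R'), column 'price'
Value: 430.51

430.51


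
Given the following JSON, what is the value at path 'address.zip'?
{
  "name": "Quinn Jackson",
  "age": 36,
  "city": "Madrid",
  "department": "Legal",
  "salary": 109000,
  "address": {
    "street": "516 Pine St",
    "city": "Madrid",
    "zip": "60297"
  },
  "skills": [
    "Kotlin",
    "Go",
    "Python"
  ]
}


Query: address.zip
Path: address -> zip
Value: 60297

60297


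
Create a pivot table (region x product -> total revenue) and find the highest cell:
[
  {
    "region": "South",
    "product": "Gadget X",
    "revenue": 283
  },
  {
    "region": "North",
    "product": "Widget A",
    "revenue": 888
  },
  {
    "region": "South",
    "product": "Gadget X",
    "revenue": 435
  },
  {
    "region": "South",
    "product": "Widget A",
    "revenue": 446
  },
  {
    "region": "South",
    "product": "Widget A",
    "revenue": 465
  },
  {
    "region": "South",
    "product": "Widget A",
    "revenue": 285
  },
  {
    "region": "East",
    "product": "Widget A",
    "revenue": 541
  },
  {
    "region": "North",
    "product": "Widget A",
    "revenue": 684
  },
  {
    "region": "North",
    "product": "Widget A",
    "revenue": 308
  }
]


Pivot: region (rows) x product (columns) -> total revenue

     Gadget X      Widget A    
East             0           541  
North            0          1880  
South          718          1196  

Highest: North / Widget A = $1880

North / Widget A = $1880


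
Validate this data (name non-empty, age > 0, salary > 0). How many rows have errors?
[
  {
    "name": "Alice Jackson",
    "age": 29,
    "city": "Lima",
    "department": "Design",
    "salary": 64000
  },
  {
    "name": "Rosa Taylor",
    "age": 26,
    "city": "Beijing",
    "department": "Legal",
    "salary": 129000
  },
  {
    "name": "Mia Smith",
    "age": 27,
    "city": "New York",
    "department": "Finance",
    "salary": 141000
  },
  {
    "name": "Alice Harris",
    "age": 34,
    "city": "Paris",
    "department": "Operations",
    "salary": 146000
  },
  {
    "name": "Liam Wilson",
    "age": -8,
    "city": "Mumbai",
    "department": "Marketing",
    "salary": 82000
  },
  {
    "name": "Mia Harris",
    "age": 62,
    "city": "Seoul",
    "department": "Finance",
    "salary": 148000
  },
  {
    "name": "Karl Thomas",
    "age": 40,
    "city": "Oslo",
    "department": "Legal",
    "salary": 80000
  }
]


Validating 7 records:
Rules: name non-empty, age > 0, salary > 0

  Row 1 (Alice Jackson): OK
  Row 2 (Rosa Taylor): OK
  Row 3 (Mia Smith): OK
  Row 4 (Alice Harris): OK
  Row 5 (Liam Wilson): negative age: -8
  Row 6 (Mia Harris): OK
  Row 7 (Karl Thomas): OK

Total errors: 1

1 errors


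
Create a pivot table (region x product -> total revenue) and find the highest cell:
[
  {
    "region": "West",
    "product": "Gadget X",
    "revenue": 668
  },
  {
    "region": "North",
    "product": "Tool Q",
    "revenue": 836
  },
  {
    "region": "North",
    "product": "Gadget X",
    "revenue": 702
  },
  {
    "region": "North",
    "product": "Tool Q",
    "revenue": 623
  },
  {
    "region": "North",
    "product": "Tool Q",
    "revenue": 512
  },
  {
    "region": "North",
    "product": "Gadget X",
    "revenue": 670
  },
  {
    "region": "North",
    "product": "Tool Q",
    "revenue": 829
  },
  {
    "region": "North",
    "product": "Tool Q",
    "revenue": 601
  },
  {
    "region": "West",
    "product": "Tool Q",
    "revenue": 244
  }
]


Pivot: region (rows) x product (columns) -> total revenue

     Gadget X      Tool Q      
North         1372          3401  
West           668           244  

Highest: North / Tool Q = $3401

North / Tool Q = $3401


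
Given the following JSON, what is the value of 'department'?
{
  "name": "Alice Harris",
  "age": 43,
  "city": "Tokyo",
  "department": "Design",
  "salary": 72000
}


Looking up field 'department'
Value: Design

Design


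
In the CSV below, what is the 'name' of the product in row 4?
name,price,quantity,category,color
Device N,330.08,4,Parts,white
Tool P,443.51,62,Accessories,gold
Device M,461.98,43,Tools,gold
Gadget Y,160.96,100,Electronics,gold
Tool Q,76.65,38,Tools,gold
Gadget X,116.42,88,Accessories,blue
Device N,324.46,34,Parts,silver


Query: Row 4 ('Gadget Y'), column 'name'
Value: Gadget Y

Gadget Y


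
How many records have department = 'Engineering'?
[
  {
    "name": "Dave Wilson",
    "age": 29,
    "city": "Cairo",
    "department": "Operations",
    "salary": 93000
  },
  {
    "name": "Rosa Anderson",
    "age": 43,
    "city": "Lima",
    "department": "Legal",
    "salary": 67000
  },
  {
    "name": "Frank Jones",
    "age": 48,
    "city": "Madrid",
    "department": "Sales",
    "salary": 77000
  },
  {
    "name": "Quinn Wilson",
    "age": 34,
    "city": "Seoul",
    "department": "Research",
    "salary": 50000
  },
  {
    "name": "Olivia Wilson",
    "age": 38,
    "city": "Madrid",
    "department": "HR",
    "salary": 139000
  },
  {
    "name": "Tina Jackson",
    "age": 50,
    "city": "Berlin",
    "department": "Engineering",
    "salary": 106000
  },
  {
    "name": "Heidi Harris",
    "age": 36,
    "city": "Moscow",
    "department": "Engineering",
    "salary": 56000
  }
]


Data: 7 records
Condition: department = 'Engineering'

Checking each record:
  Dave Wilson: Operations
  Rosa Anderson: Legal
  Frank Jones: Sales
  Quinn Wilson: Research
  Olivia Wilson: HR
  Tina Jackson: Engineering MATCH
  Heidi Harris: Engineering MATCH

Count: 2

2


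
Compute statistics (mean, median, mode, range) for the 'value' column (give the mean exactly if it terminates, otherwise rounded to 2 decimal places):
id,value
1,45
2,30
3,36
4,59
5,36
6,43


Data: [45, 30, 36, 59, 36, 43]
Count: 6
Sum: 249
Mean: 249/6 = 41.5
Sorted: [30, 36, 36, 43, 45, 59]
Median: 39.5
Mode: 36 (2 times)
Range: 59 - 30 = 29
Min: 30, Max: 59

mean=41.5, median=39.5, mode=36, range=29


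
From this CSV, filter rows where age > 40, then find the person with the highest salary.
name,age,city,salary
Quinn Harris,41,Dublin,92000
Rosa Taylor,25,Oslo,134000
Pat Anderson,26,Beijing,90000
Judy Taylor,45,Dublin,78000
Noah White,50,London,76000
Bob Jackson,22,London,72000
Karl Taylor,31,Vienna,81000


Filter: age > 40
Sort by: salary (descending)

Filtered records (3):
  Quinn Harris, age 41, salary $92000
  Judy Taylor, age 45, salary $78000
  Noah White, age 50, salary $76000

Highest salary: Quinn Harris ($92000)

Quinn Harris


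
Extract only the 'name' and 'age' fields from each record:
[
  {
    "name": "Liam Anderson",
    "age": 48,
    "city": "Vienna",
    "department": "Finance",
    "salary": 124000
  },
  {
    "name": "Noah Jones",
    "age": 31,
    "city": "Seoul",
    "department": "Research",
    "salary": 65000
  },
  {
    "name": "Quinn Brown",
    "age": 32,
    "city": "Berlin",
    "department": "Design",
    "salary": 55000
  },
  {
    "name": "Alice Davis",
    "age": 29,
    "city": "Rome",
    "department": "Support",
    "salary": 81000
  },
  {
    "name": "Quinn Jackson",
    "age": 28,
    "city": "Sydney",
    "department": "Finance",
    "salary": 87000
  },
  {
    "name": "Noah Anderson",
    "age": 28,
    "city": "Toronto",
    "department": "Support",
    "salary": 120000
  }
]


Original: 6 records with fields: name, age, city, department, salary
Keep: ['name', 'age']
Drop: ['city', 'department', 'salary']
Result: 6 records, 2 fields each

[
  {
    "name": "Liam Anderson",
    "age": 48
  },
  {
    "name": "Noah Jones",
    "age": 31
  },
  {
    "name": "Quinn Brown",
    "age": 32
  },
  {
    "name": "Alice Davis",
    "age": 29
  },
  {
    "name": "Quinn Jackson",
    "age": 28
  },
  {
    "name": "Noah Anderson",
    "age": 28
  }
]


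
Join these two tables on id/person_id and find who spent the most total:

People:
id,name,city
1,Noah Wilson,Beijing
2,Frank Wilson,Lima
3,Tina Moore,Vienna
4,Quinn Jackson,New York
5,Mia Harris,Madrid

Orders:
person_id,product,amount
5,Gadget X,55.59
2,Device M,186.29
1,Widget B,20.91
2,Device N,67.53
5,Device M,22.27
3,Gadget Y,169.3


Join on: people.id = orders.person_id

Joined rows:
  Mia Harris (Madrid) bought Gadget X for $55.59
  Frank Wilson (Lima) bought Device M for $186.29
  Noah Wilson (Beijing) bought Widget B for $20.91
  Frank Wilson (Lima) bought Device N for $67.53
  Mia Harris (Madrid) bought Device M for $22.27
  Tina Moore (Vienna) bought Gadget Y for $169.3

Total per person:
  Frank Wilson: $253.82
  Tina Moore: $169.30
  Mia Harris: $77.86
  Noah Wilson: $20.91

Top spender: Frank Wilson ($253.82)

Frank Wilson ($253.82)


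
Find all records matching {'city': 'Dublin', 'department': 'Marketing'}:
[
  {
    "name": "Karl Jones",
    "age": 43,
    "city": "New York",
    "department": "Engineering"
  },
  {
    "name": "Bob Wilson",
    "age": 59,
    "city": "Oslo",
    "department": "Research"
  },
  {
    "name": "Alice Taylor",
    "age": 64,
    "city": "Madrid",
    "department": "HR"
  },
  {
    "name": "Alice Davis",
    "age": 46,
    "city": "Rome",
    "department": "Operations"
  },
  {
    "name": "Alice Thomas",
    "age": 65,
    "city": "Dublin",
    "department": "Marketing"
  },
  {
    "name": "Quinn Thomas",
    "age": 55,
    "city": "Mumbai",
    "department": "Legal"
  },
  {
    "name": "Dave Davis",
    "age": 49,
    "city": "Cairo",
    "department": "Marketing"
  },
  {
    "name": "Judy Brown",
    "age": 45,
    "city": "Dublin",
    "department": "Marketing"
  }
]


Search criteria: {'city': 'Dublin', 'department': 'Marketing'}

Checking 8 records:
  Karl Jones: {city: New York, department: Engineering}
  Bob Wilson: {city: Oslo, department: Research}
  Alice Taylor: {city: Madrid, department: HR}
  Alice Davis: {city: Rome, department: Operations}
  Alice Thomas: {city: Dublin, department: Marketing} <-- MATCH
  Quinn Thomas: {city: Mumbai, department: Legal}
  Dave Davis: {city: Cairo, department: Marketing}
  Judy Brown: {city: Dublin, department: Marketing} <-- MATCH

Matches: ["Alice Thomas", "Judy Brown"]

["Alice Thomas", "Judy Brown"]


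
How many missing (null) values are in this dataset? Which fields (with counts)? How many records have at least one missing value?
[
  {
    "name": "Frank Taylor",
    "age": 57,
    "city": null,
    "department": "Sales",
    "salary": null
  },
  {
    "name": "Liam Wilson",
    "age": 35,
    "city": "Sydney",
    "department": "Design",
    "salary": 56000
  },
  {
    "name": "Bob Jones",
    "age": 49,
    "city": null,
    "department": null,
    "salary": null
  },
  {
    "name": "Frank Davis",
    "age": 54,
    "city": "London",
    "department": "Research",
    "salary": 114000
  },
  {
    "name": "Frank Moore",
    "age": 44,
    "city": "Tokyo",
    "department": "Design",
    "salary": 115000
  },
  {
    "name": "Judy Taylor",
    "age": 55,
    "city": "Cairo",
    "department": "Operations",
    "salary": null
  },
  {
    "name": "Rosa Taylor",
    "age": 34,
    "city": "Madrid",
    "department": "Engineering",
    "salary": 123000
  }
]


Checking for missing (null) values in 7 records:

  Frank Taylor: city, salary
  Liam Wilson: complete
  Bob Jones: city, department, salary
  Frank Davis: complete
  Frank Moore: complete
  Judy Taylor: salary
  Rosa Taylor: complete

Per field:
  name: 0 missing
  age: 0 missing
  city: 2 missing
  department: 1 missing
  salary: 3 missing

Total missing values: 6
Records with any missing: 3

6 missing values (city: 2, department: 1, salary: 3); 3 incomplete records


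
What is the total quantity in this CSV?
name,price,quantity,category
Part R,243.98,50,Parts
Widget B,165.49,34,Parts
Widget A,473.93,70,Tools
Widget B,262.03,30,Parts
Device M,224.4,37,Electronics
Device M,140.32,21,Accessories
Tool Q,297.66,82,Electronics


Computing total quantity:
Values: [50, 34, 70, 30, 37, 21, 82]
Sum = 324

324


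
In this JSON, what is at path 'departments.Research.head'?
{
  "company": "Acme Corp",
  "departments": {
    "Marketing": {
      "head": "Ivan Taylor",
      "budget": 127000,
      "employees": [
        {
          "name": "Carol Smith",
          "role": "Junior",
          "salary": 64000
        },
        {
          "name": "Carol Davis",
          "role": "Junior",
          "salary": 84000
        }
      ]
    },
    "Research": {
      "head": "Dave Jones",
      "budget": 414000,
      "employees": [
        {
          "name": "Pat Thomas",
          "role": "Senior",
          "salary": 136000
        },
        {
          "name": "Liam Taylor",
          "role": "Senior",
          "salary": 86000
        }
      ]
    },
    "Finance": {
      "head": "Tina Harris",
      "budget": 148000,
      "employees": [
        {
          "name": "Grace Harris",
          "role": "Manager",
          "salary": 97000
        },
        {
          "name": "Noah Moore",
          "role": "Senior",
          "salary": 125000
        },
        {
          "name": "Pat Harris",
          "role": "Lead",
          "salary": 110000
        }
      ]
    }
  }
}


Path: departments.Research.head

Navigate:
  -> departments
  -> Research
  -> head = 'Dave Jones'

Dave Jones


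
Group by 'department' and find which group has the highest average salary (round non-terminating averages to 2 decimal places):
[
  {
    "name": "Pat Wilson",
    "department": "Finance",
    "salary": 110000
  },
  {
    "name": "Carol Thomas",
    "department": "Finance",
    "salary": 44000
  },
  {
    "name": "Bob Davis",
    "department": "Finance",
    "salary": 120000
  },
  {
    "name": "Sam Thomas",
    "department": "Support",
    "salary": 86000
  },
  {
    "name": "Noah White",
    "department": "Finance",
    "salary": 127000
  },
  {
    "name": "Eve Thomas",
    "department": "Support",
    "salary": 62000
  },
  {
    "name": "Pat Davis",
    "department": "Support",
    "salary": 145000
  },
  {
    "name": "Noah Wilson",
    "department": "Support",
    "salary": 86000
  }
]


Group by: department

Groups:
  Finance: 4 people, avg salary = 401000/4 = $100250
  Support: 4 people, avg salary = 379000/4 = $94750

Highest average salary: Finance ($100250)

Finance ($100250)


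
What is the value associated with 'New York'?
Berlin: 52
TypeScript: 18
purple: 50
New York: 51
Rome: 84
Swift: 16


Looking up key 'New York'
Value: 51

51


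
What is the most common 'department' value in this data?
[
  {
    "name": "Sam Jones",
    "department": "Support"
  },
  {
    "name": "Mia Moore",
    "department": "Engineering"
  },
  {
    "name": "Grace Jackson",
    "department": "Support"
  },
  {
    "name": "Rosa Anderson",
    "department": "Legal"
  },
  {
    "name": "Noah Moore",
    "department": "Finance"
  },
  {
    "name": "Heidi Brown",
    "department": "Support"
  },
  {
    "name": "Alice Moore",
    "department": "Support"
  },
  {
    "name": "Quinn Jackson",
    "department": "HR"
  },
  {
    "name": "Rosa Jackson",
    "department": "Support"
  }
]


Counting 'department' values across 9 records:

  Support: 5 #####
  Engineering: 1 #
  Legal: 1 #
  Finance: 1 #
  HR: 1 #

Most common: Support (5 times)

Support (5 times)


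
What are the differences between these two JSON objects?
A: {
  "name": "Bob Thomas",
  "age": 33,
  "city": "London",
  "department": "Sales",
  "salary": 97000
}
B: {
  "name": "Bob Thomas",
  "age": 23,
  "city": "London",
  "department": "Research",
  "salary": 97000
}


Comparing each field (in key order):
  name: same
  age: DIFFERENT
  city: same
  department: DIFFERENT
  salary: same
Differences:
  age: 33 -> 23
  department: Sales -> Research

2 field(s) changed

2 changes: age, department


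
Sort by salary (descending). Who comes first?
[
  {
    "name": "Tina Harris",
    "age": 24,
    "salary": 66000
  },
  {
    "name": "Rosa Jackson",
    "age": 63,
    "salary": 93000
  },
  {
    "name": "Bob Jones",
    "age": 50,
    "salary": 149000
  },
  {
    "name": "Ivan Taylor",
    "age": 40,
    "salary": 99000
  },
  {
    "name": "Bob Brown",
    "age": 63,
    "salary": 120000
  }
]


Sort by: salary (descending)

Sorted order:
  1. Bob Jones (salary = 149000)
  2. Bob Brown (salary = 120000)
  3. Ivan Taylor (salary = 99000)
  4. Rosa Jackson (salary = 93000)
  5. Tina Harris (salary = 66000)

First: Bob Jones

Bob Jones


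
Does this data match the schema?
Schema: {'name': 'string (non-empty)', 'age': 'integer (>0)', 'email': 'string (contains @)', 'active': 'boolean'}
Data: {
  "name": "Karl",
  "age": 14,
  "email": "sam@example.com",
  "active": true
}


Validating each field against schema:
  name: OK (non-empty string)
  age: OK (positive integer)
  email: OK (string with @)
  active: OK (boolean)

Result: VALID

VALID


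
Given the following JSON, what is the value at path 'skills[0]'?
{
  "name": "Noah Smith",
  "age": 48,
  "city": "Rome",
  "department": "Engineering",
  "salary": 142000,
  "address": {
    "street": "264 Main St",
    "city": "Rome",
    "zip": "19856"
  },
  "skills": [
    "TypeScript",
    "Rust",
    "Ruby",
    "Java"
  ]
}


Query: skills[0]
Path: skills -> first element
Value: TypeScript

TypeScript


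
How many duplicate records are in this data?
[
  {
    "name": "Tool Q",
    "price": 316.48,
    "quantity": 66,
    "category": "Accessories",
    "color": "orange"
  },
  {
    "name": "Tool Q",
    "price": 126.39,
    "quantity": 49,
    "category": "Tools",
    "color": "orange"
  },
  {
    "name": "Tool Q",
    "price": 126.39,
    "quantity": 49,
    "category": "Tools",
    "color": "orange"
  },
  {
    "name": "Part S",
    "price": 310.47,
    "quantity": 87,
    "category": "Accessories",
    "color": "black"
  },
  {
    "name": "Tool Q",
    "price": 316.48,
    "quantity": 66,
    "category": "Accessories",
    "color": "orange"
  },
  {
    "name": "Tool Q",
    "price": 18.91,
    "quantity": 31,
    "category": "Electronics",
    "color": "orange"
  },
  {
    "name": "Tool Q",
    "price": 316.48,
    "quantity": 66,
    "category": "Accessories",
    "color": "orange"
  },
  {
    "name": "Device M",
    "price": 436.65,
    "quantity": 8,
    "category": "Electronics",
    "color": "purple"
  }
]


Checking 8 records for duplicates:

  Row 1: Tool Q ($316.48, qty 66)
  Row 2: Tool Q ($126.39, qty 49)
  Row 3: Tool Q ($126.39, qty 49) <-- DUPLICATE
  Row 4: Part S ($310.47, qty 87)
  Row 5: Tool Q ($316.48, qty 66) <-- DUPLICATE
  Row 6: Tool Q ($18.91, qty 31)
  Row 7: Tool Q ($316.48, qty 66) <-- DUPLICATE
  Row 8: Device M ($436.65, qty 8)

Duplicates found: 3
Unique records: 5

3 duplicates, 5 unique
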